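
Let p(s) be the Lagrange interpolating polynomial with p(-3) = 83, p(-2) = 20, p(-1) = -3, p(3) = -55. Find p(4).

-148

L_0(4) = (6)·(5)·(1)/[(-1)·(-2)·(-6)] = -5/2
L_1(4) = (7)·(5)·(1)/[(1)·(-1)·(-5)] = 7
L_2(4) = (7)·(6)·(1)/[(2)·(1)·(-4)] = -21/4
L_3(4) = (7)·(6)·(5)/[(6)·(5)·(4)] = 7/4
Sum: 83·(-5/2) + 20·(7) + (-3)·(-21/4) + (-55)·(7/4) = -148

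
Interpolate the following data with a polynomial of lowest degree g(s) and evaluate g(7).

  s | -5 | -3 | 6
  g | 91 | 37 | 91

127

L_0(7) = (10)·(1)/[(-2)·(-11)] = 5/11
L_1(7) = (12)·(1)/[(2)·(-9)] = -2/3
L_2(7) = (12)·(10)/[(11)·(9)] = 40/33
Sum: 91·(5/11) + 37·(-2/3) + 91·(40/33) = 127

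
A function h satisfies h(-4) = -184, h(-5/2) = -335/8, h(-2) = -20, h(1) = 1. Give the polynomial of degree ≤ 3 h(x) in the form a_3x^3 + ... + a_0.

h(x) = 3x^3 - 2x

L_0(x) = (x + 5/2)(x + 2)(x - 1) / [-15] = -(1/15)x^3 - (7/30)x^2 - (1/30)x + 1/3
L_1(x) = (x + 4)(x + 2)(x - 1) / [21/8] = (8/21)x^3 + (40/21)x^2 + (16/21)x - 64/21
L_2(x) = (x + 4)(x + 5/2)(x - 1) / [-3] = -(1/3)x^3 - (11/6)x^2 - (7/6)x + 10/3
L_3(x) = (x + 4)(x + 5/2)(x + 2) / [105/2] = (2/105)x^3 + (17/105)x^2 + (46/105)x + 8/21
h(x) = (-184)·L_0 + (-335/8)·L_1 + (-20)·L_2 + 1·L_3
  (-184)·L_0(x) = (184/15)x^3 + (644/15)x^2 + (92/15)x - 184/3
  (-335/8)·L_1(x) = -(335/21)x^3 - (1675/21)x^2 - (670/21)x + 2680/21
  (-20)·L_2(x) = (20/3)x^3 + (110/3)x^2 + (70/3)x - 200/3
  1·L_3(x) = (2/105)x^3 + (17/105)x^2 + (46/105)x + 8/21
Adding term by term: 3x^3 - 2x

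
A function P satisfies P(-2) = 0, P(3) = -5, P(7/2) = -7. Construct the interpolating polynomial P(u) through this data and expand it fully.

P(u) = -(6/11)u^2 - (5/11)u + 14/11

Newton's divided differences:
P[-2,3] = (-5 - 0) / (3 - (-2)) = -1
P[3,7/2] = (-7 - (-5)) / (7/2 - 3) = -4
P[-2,3,7/2] = (-4 - (-1)) / (7/2 - (-2)) = -6/11
P(u) = (-1)·(u + 2) + (-6/11)·(u + 2)(u - 3)
Expanding: P(u) = -(6/11)u^2 - (5/11)u + 14/11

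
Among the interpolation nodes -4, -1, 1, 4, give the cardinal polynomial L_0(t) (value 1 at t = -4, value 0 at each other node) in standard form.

L_0(t) = -(1/120)t^3 + (1/30)t^2 + (1/120)t - 1/30

L_0(t) = (t + 1)(t - 1)(t - 4) / [(-3)·(-5)·(-8)]
       = (t^3 - 4t^2 - t + 4) / (-120)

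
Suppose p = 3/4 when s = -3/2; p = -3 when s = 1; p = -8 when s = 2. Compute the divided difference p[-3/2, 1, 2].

p[-3/2,1] = (-3 - 3/4) / (1 - (-3/2)) = -3/2
p[1,2] = (-8 - (-3)) / (2 - 1) = -5
p[-3/2,1,2] = (-5 - (-3/2)) / (2 - (-3/2)) = -1

-1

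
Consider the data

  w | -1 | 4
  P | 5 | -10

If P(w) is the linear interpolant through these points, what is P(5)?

L_0(5) = (1)/[(-5)] = -1/5
L_1(5) = (6)/[(5)] = 6/5
Sum: 5·(-1/5) + (-10)·(6/5) = -13

-13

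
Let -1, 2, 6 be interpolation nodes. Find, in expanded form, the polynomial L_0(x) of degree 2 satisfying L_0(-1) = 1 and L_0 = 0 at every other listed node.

L_0(x) = (x - 2)(x - 6) / [(-3)·(-7)]
       = (x^2 - 8x + 12) / (21)

L_0(x) = (1/21)x^2 - (8/21)x + 4/7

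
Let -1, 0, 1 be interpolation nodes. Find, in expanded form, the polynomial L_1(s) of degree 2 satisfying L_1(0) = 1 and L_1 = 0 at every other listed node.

L_1(s) = -s^2 + 1

L_1(s) = (s + 1)(s - 1) / [(1)·(-1)]
       = (s^2 - 1) / (-1)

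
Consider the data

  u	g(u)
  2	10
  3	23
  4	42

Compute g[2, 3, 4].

g[2,3] = (23 - 10) / (3 - 2) = 13
g[3,4] = (42 - 23) / (4 - 3) = 19
g[2,3,4] = (19 - 13) / (4 - 2) = 3

3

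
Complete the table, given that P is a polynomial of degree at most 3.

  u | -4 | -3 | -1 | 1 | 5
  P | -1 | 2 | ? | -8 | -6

The 4 known values determine P uniquely (degree ≤ 3).
Evaluate each Lagrange basis at u = -1:
L_0(-1) = (2)·(-2)·(-6)/[(-1)·(-5)·(-9)] = -8/15
L_1(-1) = (3)·(-2)·(-6)/[(1)·(-4)·(-8)] = 9/8
L_2(-1) = (3)·(2)·(-6)/[(5)·(4)·(-4)] = 9/20
L_3(-1) = (3)·(2)·(-2)/[(9)·(8)·(4)] = -1/24
Sum: (-1)·(-8/15) + 2·(9/8) + (-8)·(9/20) + (-6)·(-1/24) = -17/30

-17/30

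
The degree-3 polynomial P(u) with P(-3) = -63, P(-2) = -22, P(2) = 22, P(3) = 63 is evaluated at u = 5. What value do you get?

265

Using Newton's divided-difference form:
P[-3,-2] = (-22 - (-63)) / (-2 - (-3)) = 41
P[-2,2] = (22 - (-22)) / (2 - (-2)) = 11
P[2,3] = (63 - 22) / (3 - 2) = 41
P[-3,-2,2] = (11 - 41) / (2 - (-3)) = -6
P[-2,2,3] = (41 - 11) / (3 - (-2)) = 6
P[-3,-2,2,3] = (6 - (-6)) / (3 - (-3)) = 2
P(5) = -63 + 41·(8) + (-6)·(8)·(7) + 2·(8)·(7)·(3) = 265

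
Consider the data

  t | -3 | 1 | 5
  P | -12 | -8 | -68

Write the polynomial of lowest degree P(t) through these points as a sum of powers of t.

P(t) = -2t^2 - 3t - 3

L_0(t) = (t - 1)(t - 5) / [32] = (1/32)t^2 - (3/16)t + 5/32
L_1(t) = (t + 3)(t - 5) / [-16] = -(1/16)t^2 + (1/8)t + 15/16
L_2(t) = (t + 3)(t - 1) / [32] = (1/32)t^2 + (1/16)t - 3/32
P(t) = (-12)·L_0 + (-8)·L_1 + (-68)·L_2
  (-12)·L_0(t) = -(3/8)t^2 + (9/4)t - 15/8
  (-8)·L_1(t) = (1/2)t^2 - t - 15/2
  (-68)·L_2(t) = -(17/8)t^2 - (17/4)t + 51/8
Adding term by term: -2t^2 - 3t - 3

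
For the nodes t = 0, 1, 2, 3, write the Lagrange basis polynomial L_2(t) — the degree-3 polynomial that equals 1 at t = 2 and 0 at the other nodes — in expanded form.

L_2(t) = t(t - 1)(t - 3) / [(2)·(1)·(-1)]
       = (t^3 - 4t^2 + 3t) / (-2)

L_2(t) = -(1/2)t^3 + 2t^2 - (3/2)t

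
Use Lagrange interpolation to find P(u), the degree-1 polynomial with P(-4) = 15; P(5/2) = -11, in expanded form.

Build the Lagrange basis polynomials:
L_0(u) = (u - 5/2) / [-13/2] = -(2/13)u + 5/13
L_1(u) = (u + 4) / [13/2] = (2/13)u + 8/13
P(u) = 15·L_0 + (-11)·L_1
  15·L_0(u) = -(30/13)u + 75/13
  (-11)·L_1(u) = -(22/13)u - 88/13
Adding term by term: -4u - 1

P(u) = -4u - 1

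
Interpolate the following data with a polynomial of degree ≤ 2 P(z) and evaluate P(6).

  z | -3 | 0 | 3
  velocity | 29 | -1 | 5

Using Newton's divided-difference form:
P[-3,0] = (-1 - 29) / (0 - (-3)) = -10
P[0,3] = (5 - (-1)) / (3 - 0) = 2
P[-3,0,3] = (2 - (-10)) / (3 - (-3)) = 2
P(6) = 29 + (-10)·(9) + 2·(9)·(6) = 47

47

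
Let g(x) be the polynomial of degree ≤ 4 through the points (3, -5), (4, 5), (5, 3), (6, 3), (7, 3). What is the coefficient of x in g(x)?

L_0(x) = (x - 4)(x - 5)(x - 6)(x - 7) / [24] = (1/24)x^4 - (11/12)x^3 + (179/24)x^2 - (319/12)x + 35
L_1(x) = (x - 3)(x - 5)(x - 6)(x - 7) / [-6] = -(1/6)x^4 + (7/2)x^3 - (161/6)x^2 + (177/2)x - 105
L_2(x) = (x - 3)(x - 4)(x - 6)(x - 7) / [4] = (1/4)x^4 - 5x^3 + (145/4)x^2 - (225/2)x + 126
L_3(x) = (x - 3)(x - 4)(x - 5)(x - 7) / [-6] = -(1/6)x^4 + (19/6)x^3 - (131/6)x^2 + (389/6)x - 70
L_4(x) = (x - 3)(x - 4)(x - 5)(x - 6) / [24] = (1/24)x^4 - (3/4)x^3 + (119/24)x^2 - (57/4)x + 15
g(x) = (-5)·L_0 + 5·L_1 + 3·L_2 + 3·L_3 + 3·L_4
Only the coefficient of x is needed; take it from each L_i and combine:
(-5)·(-319/12) + 5·(177/2) + 3·(-225/2) + 3·(389/6) + 3·(-57/4) = 1169/3

1169/3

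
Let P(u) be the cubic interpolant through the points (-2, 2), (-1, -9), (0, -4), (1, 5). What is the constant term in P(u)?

-4

L_0(u) = (u + 1)u(u - 1) / [-6] = -(1/6)u^3 + (1/6)u
L_1(u) = (u + 2)u(u - 1) / [2] = (1/2)u^3 + (1/2)u^2 - u
L_2(u) = (u + 2)(u + 1)(u - 1) / [-2] = -(1/2)u^3 - u^2 + (1/2)u + 1
L_3(u) = (u + 2)(u + 1)u / [6] = (1/6)u^3 + (1/2)u^2 + (1/3)u
P(u) = 2·L_0 + (-9)·L_1 + (-4)·L_2 + 5·L_3
Only the constant term is needed; take it from each L_i and combine:
2·(0) + (-9)·(0) + (-4)·(1) + 5·(0) = -4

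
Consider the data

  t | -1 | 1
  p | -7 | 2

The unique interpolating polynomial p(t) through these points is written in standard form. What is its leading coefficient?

Build the Lagrange basis polynomials:
L_0(t) = (t - 1) / [-2] = -(1/2)t + 1/2
L_1(t) = (t + 1) / [2] = (1/2)t + 1/2
p(t) = (-7)·L_0 + 2·L_1
Only the coefficient of t is needed; take it from each L_i and combine:
(-7)·(-1/2) + 2·(1/2) = 9/2

9/2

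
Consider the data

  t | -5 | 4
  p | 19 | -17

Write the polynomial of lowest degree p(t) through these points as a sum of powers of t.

Build the Lagrange basis polynomials:
L_0(t) = (t - 4) / [-9] = -(1/9)t + 4/9
L_1(t) = (t + 5) / [9] = (1/9)t + 5/9
p(t) = 19·L_0 + (-17)·L_1
  19·L_0(t) = -(19/9)t + 76/9
  (-17)·L_1(t) = -(17/9)t - 85/9
Adding term by term: -4t - 1

p(t) = -4t - 1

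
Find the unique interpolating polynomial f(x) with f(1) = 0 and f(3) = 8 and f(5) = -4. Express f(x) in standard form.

f(x) = -(5/2)x^2 + 14x - 23/2

Newton's divided differences:
f[1,3] = (8 - 0) / (3 - 1) = 4
f[3,5] = (-4 - 8) / (5 - 3) = -6
f[1,3,5] = (-6 - 4) / (5 - 1) = -5/2
f(x) = 4·(x - 1) + (-5/2)·(x - 1)(x - 3)
Expanding: f(x) = -(5/2)x^2 + 14x - 23/2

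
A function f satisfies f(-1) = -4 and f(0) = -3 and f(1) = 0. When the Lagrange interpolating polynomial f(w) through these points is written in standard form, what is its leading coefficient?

L_0(w) = w(w - 1) / [2] = (1/2)w^2 - (1/2)w
L_1(w) = (w + 1)(w - 1) / [-1] = -w^2 + 1
L_2(w) = (w + 1)w / [2] = (1/2)w^2 + (1/2)w
f(w) = (-4)·L_0 + (-3)·L_1 + 0·L_2
Only the coefficient of w^2 is needed; take it from each L_i and combine:
(-4)·(1/2) + (-3)·(-1) + 0·(1/2) = 1

1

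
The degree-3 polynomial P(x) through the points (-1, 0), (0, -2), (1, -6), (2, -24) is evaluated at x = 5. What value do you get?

-282

Evaluate each Lagrange basis at x = 5:
L_0(5) = (5)·(4)·(3)/[(-1)·(-2)·(-3)] = -10
L_1(5) = (6)·(4)·(3)/[(1)·(-1)·(-2)] = 36
L_2(5) = (6)·(5)·(3)/[(2)·(1)·(-1)] = -45
L_3(5) = (6)·(5)·(4)/[(3)·(2)·(1)] = 20
Sum: 0 + (-2)·(36) + (-6)·(-45) + (-24)·(20) = -282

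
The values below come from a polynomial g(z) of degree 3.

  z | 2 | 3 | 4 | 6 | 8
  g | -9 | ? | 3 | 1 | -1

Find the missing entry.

The 4 known values determine g uniquely (degree ≤ 3).
Evaluate each Lagrange basis at z = 3:
L_0(3) = (-1)·(-3)·(-5)/[(-2)·(-4)·(-6)] = 5/16
L_1(3) = (1)·(-3)·(-5)/[(2)·(-2)·(-4)] = 15/16
L_2(3) = (1)·(-1)·(-5)/[(4)·(2)·(-2)] = -5/16
L_3(3) = (1)·(-1)·(-3)/[(6)·(4)·(2)] = 1/16
Sum: (-9)·(5/16) + 3·(15/16) + 1·(-5/16) + (-1)·(1/16) = -3/8

-3/8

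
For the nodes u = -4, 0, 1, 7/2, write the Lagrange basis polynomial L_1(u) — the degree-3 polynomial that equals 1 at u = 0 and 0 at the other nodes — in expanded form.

L_1(u) = (1/14)u^3 - (1/28)u^2 - (29/28)u + 1

L_1(u) = (u + 4)(u - 1)(u - 7/2) / [(4)·(-1)·(-7/2)]
       = (u^3 - (1/2)u^2 - (29/2)u + 14) / (14)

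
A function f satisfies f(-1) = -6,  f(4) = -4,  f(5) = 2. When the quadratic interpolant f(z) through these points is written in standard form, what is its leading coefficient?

The leading coefficient equals the top divided difference f[-1,4,5].
f[-1,4] = (-4 - (-6)) / (4 - (-1)) = 2/5
f[4,5] = (2 - (-4)) / (5 - 4) = 6
f[-1,4,5] = (6 - 2/5) / (5 - (-1)) = 14/15

14/15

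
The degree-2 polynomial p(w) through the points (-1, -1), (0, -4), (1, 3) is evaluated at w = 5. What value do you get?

Evaluate each Lagrange basis at w = 5:
L_0(5) = (5)·(4)/[(-1)·(-2)] = 10
L_1(5) = (6)·(4)/[(1)·(-1)] = -24
L_2(5) = (6)·(5)/[(2)·(1)] = 15
Sum: (-1)·(10) + (-4)·(-24) + 3·(15) = 131

131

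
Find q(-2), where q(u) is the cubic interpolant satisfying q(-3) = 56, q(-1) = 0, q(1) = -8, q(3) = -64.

16

Evaluate each Lagrange basis at u = -2:
L_0(-2) = (-1)·(-3)·(-5)/[(-2)·(-4)·(-6)] = 5/16
L_1(-2) = (1)·(-3)·(-5)/[(2)·(-2)·(-4)] = 15/16
L_2(-2) = (1)·(-1)·(-5)/[(4)·(2)·(-2)] = -5/16
L_3(-2) = (1)·(-1)·(-3)/[(6)·(4)·(2)] = 1/16
Sum: 56·(5/16) + 0 + (-8)·(-5/16) + (-64)·(1/16) = 16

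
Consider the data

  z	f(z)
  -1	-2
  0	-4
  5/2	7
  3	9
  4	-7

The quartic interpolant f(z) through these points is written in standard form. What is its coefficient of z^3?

214/105

Build the Lagrange basis polynomials:
L_0(z) = z(z - 5/2)(z - 3)(z - 4) / [70] = (1/70)z^4 - (19/140)z^3 + (59/140)z^2 - (3/7)z
L_1(z) = (z + 1)(z - 5/2)(z - 3)(z - 4) / [-30] = -(1/30)z^4 + (17/60)z^3 - (2/3)z^2 + (1/60)z + 1
L_2(z) = (z + 1)z(z - 3)(z - 4) / [105/16] = (16/105)z^4 - (32/35)z^3 + (16/21)z^2 + (64/35)z
L_3(z) = (z + 1)z(z - 5/2)(z - 4) / [-6] = -(1/6)z^4 + (11/12)z^3 - (7/12)z^2 - (5/3)z
L_4(z) = (z + 1)z(z - 5/2)(z - 3) / [30] = (1/30)z^4 - (3/20)z^3 + (1/15)z^2 + (1/4)z
f(z) = (-2)·L_0 + (-4)·L_1 + 7·L_2 + 9·L_3 + (-7)·L_4
Only the coefficient of z^3 is needed; take it from each L_i and combine:
(-2)·(-19/140) + (-4)·(17/60) + 7·(-32/35) + 9·(11/12) + (-7)·(-3/20) = 214/105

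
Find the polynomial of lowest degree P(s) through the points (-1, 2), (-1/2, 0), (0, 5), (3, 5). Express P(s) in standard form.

P(s) = -(59/14)s^3 + (215/28)s^2 + (417/28)s + 5

L_0(s) = (s + 1/2)s(s - 3) / [-2] = -(1/2)s^3 + (5/4)s^2 + (3/4)s
L_1(s) = (s + 1)s(s - 3) / [7/8] = (8/7)s^3 - (16/7)s^2 - (24/7)s
L_2(s) = (s + 1)(s + 1/2)(s - 3) / [-3/2] = -(2/3)s^3 + s^2 + (8/3)s + 1
L_3(s) = (s + 1)(s + 1/2)s / [42] = (1/42)s^3 + (1/28)s^2 + (1/84)s
P(s) = 2·L_0 + 0·L_1 + 5·L_2 + 5·L_3
  2·L_0(s) = -s^3 + (5/2)s^2 + (3/2)s
  0·L_1(s) = 0
  5·L_2(s) = -(10/3)s^3 + 5s^2 + (40/3)s + 5
  5·L_3(s) = (5/42)s^3 + (5/28)s^2 + (5/84)s
Adding term by term: -(59/14)s^3 + (215/28)s^2 + (417/28)s + 5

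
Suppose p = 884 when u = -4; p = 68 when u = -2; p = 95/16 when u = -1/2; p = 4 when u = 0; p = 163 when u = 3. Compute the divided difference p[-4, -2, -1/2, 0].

-43/2

p[-4,-2] = (68 - 884) / (-2 - (-4)) = -408
p[-2,-1/2] = (95/16 - 68) / (-1/2 - (-2)) = -331/8
p[-1/2,0] = (4 - 95/16) / (0 - (-1/2)) = -31/8
p[-4,-2,-1/2] = (-331/8 - (-408)) / (-1/2 - (-4)) = 419/4
p[-2,-1/2,0] = (-31/8 - (-331/8)) / (0 - (-2)) = 75/4
p[-4,-2,-1/2,0] = (75/4 - 419/4) / (0 - (-4)) = -43/2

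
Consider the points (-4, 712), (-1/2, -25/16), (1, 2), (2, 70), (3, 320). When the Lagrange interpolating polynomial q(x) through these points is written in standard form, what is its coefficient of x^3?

L_0(x) = (x + 1/2)(x - 1)(x - 2)(x - 3) / [735] = (1/735)x^4 - (11/1470)x^3 + (8/735)x^2 - (1/1470)x - 1/245
L_1(x) = (x + 4)(x - 1)(x - 2)(x - 3) / [-735/16] = -(16/735)x^4 + (32/735)x^3 + (208/735)x^2 - (608/735)x + 128/245
L_2(x) = (x + 4)(x + 1/2)(x - 2)(x - 3) / [15] = (1/15)x^4 - (1/30)x^3 - (29/30)x^2 + (17/15)x + 4/5
L_3(x) = (x + 4)(x + 1/2)(x - 1)(x - 3) / [-15] = -(1/15)x^4 - (1/30)x^3 + (13/15)x^2 - (11/30)x - 2/5
L_4(x) = (x + 4)(x + 1/2)(x - 1)(x - 2) / [49] = (1/49)x^4 + (3/98)x^3 - (19/98)x^2 + (3/49)x + 4/49
q(x) = 712·L_0 + (-25/16)·L_1 + 2·L_2 + 70·L_3 + 320·L_4
Only the coefficient of x^3 is needed; take it from each L_i and combine:
712·(-11/1470) + (-25/16)·(32/735) + 2·(-1/30) + 70·(-1/30) + 320·(3/98) = 2

2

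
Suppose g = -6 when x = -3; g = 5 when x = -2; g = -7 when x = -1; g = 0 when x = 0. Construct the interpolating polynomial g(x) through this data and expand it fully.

L_0(x) = (x + 2)(x + 1)x / [-6] = -(1/6)x^3 - (1/2)x^2 - (1/3)x
L_1(x) = (x + 3)(x + 1)x / [2] = (1/2)x^3 + 2x^2 + (3/2)x
L_2(x) = (x + 3)(x + 2)x / [-2] = -(1/2)x^3 - (5/2)x^2 - 3x
L_3(x) = (x + 3)(x + 2)(x + 1) / [6] = (1/6)x^3 + x^2 + (11/6)x + 1
g(x) = (-6)·L_0 + 5·L_1 + (-7)·L_2 + 0·L_3
  (-6)·L_0(x) = x^3 + 3x^2 + 2x
  5·L_1(x) = (5/2)x^3 + 10x^2 + (15/2)x
  (-7)·L_2(x) = (7/2)x^3 + (35/2)x^2 + 21x
  0·L_3(x) = 0
Adding term by term: 7x^3 + (61/2)x^2 + (61/2)x

g(x) = 7x^3 + (61/2)x^2 + (61/2)x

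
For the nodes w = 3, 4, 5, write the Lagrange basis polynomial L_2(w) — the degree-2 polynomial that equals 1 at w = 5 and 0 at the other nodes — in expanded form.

L_2(w) = (1/2)w^2 - (7/2)w + 6

L_2(w) = (w - 3)(w - 4) / [(2)·(1)]
       = (w^2 - 7w + 12) / (2)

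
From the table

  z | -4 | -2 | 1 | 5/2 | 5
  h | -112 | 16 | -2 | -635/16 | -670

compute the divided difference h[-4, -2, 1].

-14

h[-4,-2] = (16 - (-112)) / (-2 - (-4)) = 64
h[-2,1] = (-2 - 16) / (1 - (-2)) = -6
h[-4,-2,1] = (-6 - 64) / (1 - (-4)) = -14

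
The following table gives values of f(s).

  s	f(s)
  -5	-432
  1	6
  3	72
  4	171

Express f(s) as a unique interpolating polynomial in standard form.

f(s) = 3s^3 - 2s^2 + 2s + 3

Build the Lagrange basis polynomials:
L_0(s) = (s - 1)(s - 3)(s - 4) / [-432] = -(1/432)s^3 + (1/54)s^2 - (19/432)s + 1/36
L_1(s) = (s + 5)(s - 3)(s - 4) / [36] = (1/36)s^3 - (1/18)s^2 - (23/36)s + 5/3
L_2(s) = (s + 5)(s - 1)(s - 4) / [-16] = -(1/16)s^3 + (21/16)s - 5/4
L_3(s) = (s + 5)(s - 1)(s - 3) / [27] = (1/27)s^3 + (1/27)s^2 - (17/27)s + 5/9
f(s) = (-432)·L_0 + 6·L_1 + 72·L_2 + 171·L_3
  (-432)·L_0(s) = s^3 - 8s^2 + 19s - 12
  6·L_1(s) = (1/6)s^3 - (1/3)s^2 - (23/6)s + 10
  72·L_2(s) = -(9/2)s^3 + (189/2)s - 90
  171·L_3(s) = (19/3)s^3 + (19/3)s^2 - (323/3)s + 95
Adding term by term: 3s^3 - 2s^2 + 2s + 3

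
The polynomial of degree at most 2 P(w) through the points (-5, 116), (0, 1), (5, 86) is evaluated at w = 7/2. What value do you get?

79/2

L_0(7/2) = (7/2)·(-3/2)/[(-5)·(-10)] = -21/200
L_1(7/2) = (17/2)·(-3/2)/[(5)·(-5)] = 51/100
L_2(7/2) = (17/2)·(7/2)/[(10)·(5)] = 119/200
Sum: 116·(-21/200) + 1·(51/100) + 86·(119/200) = 79/2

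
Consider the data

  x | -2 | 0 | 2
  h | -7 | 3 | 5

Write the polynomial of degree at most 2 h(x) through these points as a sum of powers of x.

Newton's divided differences:
h[-2,0] = (3 - (-7)) / (0 - (-2)) = 5
h[0,2] = (5 - 3) / (2 - 0) = 1
h[-2,0,2] = (1 - 5) / (2 - (-2)) = -1
h(x) = -7 + 5·(x + 2) + (-1)·(x + 2)x
Expanding: h(x) = -x^2 + 3x + 3

h(x) = -x^2 + 3x + 3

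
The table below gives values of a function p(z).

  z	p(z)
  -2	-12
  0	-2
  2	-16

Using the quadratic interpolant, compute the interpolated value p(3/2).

-41/4

L_0(3/2) = (3/2)·(-1/2)/[(-2)·(-4)] = -3/32
L_1(3/2) = (7/2)·(-1/2)/[(2)·(-2)] = 7/16
L_2(3/2) = (7/2)·(3/2)/[(4)·(2)] = 21/32
Sum: (-12)·(-3/32) + (-2)·(7/16) + (-16)·(21/32) = -41/4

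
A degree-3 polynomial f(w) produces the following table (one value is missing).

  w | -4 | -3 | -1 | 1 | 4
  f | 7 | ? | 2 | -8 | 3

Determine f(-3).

136/15

The 4 known values determine f uniquely (degree ≤ 3).
Evaluate each Lagrange basis at w = -3:
L_0(-3) = (-2)·(-4)·(-7)/[(-3)·(-5)·(-8)] = 7/15
L_1(-3) = (1)·(-4)·(-7)/[(3)·(-2)·(-5)] = 14/15
L_2(-3) = (1)·(-2)·(-7)/[(5)·(2)·(-3)] = -7/15
L_3(-3) = (1)·(-2)·(-4)/[(8)·(5)·(3)] = 1/15
Sum: 7·(7/15) + 2·(14/15) + (-8)·(-7/15) + 3·(1/15) = 136/15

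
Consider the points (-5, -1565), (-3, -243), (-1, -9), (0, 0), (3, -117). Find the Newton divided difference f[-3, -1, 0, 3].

4

f[-3,-1] = (-9 - (-243)) / (-1 - (-3)) = 117
f[-1,0] = (0 - (-9)) / (0 - (-1)) = 9
f[0,3] = (-117 - 0) / (3 - 0) = -39
f[-3,-1,0] = (9 - 117) / (0 - (-3)) = -36
f[-1,0,3] = (-39 - 9) / (3 - (-1)) = -12
f[-3,-1,0,3] = (-12 - (-36)) / (3 - (-3)) = 4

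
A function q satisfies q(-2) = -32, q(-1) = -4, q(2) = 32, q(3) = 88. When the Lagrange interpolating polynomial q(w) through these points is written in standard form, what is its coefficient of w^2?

-1

L_0(w) = (w + 1)(w - 2)(w - 3) / [-20] = -(1/20)w^3 + (1/5)w^2 - (1/20)w - 3/10
L_1(w) = (w + 2)(w - 2)(w - 3) / [12] = (1/12)w^3 - (1/4)w^2 - (1/3)w + 1
L_2(w) = (w + 2)(w + 1)(w - 3) / [-12] = -(1/12)w^3 + (7/12)w + 1/2
L_3(w) = (w + 2)(w + 1)(w - 2) / [20] = (1/20)w^3 + (1/20)w^2 - (1/5)w - 1/5
q(w) = (-32)·L_0 + (-4)·L_1 + 32·L_2 + 88·L_3
Only the coefficient of w^2 is needed; take it from each L_i and combine:
(-32)·(1/5) + (-4)·(-1/4) + 32·(0) + 88·(1/20) = -1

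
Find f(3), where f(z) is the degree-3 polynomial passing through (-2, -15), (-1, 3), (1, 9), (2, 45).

Evaluate each Lagrange basis at z = 3:
L_0(3) = (4)·(2)·(1)/[(-1)·(-3)·(-4)] = -2/3
L_1(3) = (5)·(2)·(1)/[(1)·(-2)·(-3)] = 5/3
L_2(3) = (5)·(4)·(1)/[(3)·(2)·(-1)] = -10/3
L_3(3) = (5)·(4)·(2)/[(4)·(3)·(1)] = 10/3
Sum: (-15)·(-2/3) + 3·(5/3) + 9·(-10/3) + 45·(10/3) = 135

135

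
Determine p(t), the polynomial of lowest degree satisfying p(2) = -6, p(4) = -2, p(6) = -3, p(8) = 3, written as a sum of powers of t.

Newton's divided differences:
p[2,4] = (-2 - (-6)) / (4 - 2) = 2
p[4,6] = (-3 - (-2)) / (6 - 4) = -1/2
p[6,8] = (3 - (-3)) / (8 - 6) = 3
p[2,4,6] = (-1/2 - 2) / (6 - 2) = -5/8
p[4,6,8] = (3 - (-1/2)) / (8 - 4) = 7/8
p[2,4,6,8] = (7/8 - (-5/8)) / (8 - 2) = 1/4
p(t) = -6 + 2·(t - 2) + (-5/8)·(t - 2)(t - 4) + (1/4)·(t - 2)(t - 4)(t - 6)
Expanding: p(t) = (1/4)t^3 - (29/8)t^2 + (67/4)t - 27

p(t) = (1/4)t^3 - (29/8)t^2 + (67/4)t - 27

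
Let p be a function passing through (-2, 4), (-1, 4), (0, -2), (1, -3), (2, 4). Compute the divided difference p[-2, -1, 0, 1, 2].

p[-2,-1] = (4 - 4) / (-1 - (-2)) = 0
p[-1,0] = (-2 - 4) / (0 - (-1)) = -6
p[0,1] = (-3 - (-2)) / (1 - 0) = -1
p[1,2] = (4 - (-3)) / (2 - 1) = 7
p[-2,-1,0] = (-6 - 0) / (0 - (-2)) = -3
p[-1,0,1] = (-1 - (-6)) / (1 - (-1)) = 5/2
p[0,1,2] = (7 - (-1)) / (2 - 0) = 4
p[-2,-1,0,1] = (5/2 - (-3)) / (1 - (-2)) = 11/6
p[-1,0,1,2] = (4 - 5/2) / (2 - (-1)) = 1/2
p[-2,-1,0,1,2] = (1/2 - 11/6) / (2 - (-2)) = -1/3

-1/3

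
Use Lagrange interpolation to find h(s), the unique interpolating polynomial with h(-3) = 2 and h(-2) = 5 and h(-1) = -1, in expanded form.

L_0(s) = (s + 2)(s + 1) / [2] = (1/2)s^2 + (3/2)s + 1
L_1(s) = (s + 3)(s + 1) / [-1] = -s^2 - 4s - 3
L_2(s) = (s + 3)(s + 2) / [2] = (1/2)s^2 + (5/2)s + 3
h(s) = 2·L_0 + 5·L_1 + (-1)·L_2
  2·L_0(s) = s^2 + 3s + 2
  5·L_1(s) = -5s^2 - 20s - 15
  (-1)·L_2(s) = -(1/2)s^2 - (5/2)s - 3
Adding term by term: -(9/2)s^2 - (39/2)s - 16

h(s) = -(9/2)s^2 - (39/2)s - 16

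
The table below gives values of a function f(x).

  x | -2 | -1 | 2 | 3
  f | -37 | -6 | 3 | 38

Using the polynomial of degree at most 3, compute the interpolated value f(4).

119

L_0(4) = (5)·(2)·(1)/[(-1)·(-4)·(-5)] = -1/2
L_1(4) = (6)·(2)·(1)/[(1)·(-3)·(-4)] = 1
L_2(4) = (6)·(5)·(1)/[(4)·(3)·(-1)] = -5/2
L_3(4) = (6)·(5)·(2)/[(5)·(4)·(1)] = 3
Sum: (-37)·(-1/2) + (-6)·(1) + 3·(-5/2) + 38·(3) = 119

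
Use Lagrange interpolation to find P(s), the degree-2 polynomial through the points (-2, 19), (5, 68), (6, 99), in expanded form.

Build the Lagrange basis polynomials:
L_0(s) = (s - 5)(s - 6) / [56] = (1/56)s^2 - (11/56)s + 15/28
L_1(s) = (s + 2)(s - 6) / [-7] = -(1/7)s^2 + (4/7)s + 12/7
L_2(s) = (s + 2)(s - 5) / [8] = (1/8)s^2 - (3/8)s - 5/4
P(s) = 19·L_0 + 68·L_1 + 99·L_2
  19·L_0(s) = (19/56)s^2 - (209/56)s + 285/28
  68·L_1(s) = -(68/7)s^2 + (272/7)s + 816/7
  99·L_2(s) = (99/8)s^2 - (297/8)s - 495/4
Adding term by term: 3s^2 - 2s + 3

P(s) = 3s^2 - 2s + 3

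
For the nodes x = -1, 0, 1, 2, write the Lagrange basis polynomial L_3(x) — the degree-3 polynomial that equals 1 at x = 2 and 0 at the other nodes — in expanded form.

L_3(x) = (1/6)x^3 - (1/6)x

L_3(x) = (x + 1)x(x - 1) / [(3)·(2)·(1)]
       = (x^3 - x) / (6)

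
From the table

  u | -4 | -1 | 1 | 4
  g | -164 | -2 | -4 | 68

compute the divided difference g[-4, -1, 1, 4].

2

g[-4,-1] = (-2 - (-164)) / (-1 - (-4)) = 54
g[-1,1] = (-4 - (-2)) / (1 - (-1)) = -1
g[1,4] = (68 - (-4)) / (4 - 1) = 24
g[-4,-1,1] = (-1 - 54) / (1 - (-4)) = -11
g[-1,1,4] = (24 - (-1)) / (4 - (-1)) = 5
g[-4,-1,1,4] = (5 - (-11)) / (4 - (-4)) = 2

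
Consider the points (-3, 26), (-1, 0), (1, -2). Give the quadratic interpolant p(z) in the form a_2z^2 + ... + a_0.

L_0(z) = (z + 1)(z - 1) / [8] = (1/8)z^2 - 1/8
L_1(z) = (z + 3)(z - 1) / [-4] = -(1/4)z^2 - (1/2)z + 3/4
L_2(z) = (z + 3)(z + 1) / [8] = (1/8)z^2 + (1/2)z + 3/8
p(z) = 26·L_0 + 0·L_1 + (-2)·L_2
  26·L_0(z) = (13/4)z^2 - 13/4
  0·L_1(z) = 0
  (-2)·L_2(z) = -(1/4)z^2 - z - 3/4
Adding term by term: 3z^2 - z - 4

p(z) = 3z^2 - z - 4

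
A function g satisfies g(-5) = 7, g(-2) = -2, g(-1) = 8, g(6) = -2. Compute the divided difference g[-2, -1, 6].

-10/7

g[-2,-1] = (8 - (-2)) / (-1 - (-2)) = 10
g[-1,6] = (-2 - 8) / (6 - (-1)) = -10/7
g[-2,-1,6] = (-10/7 - 10) / (6 - (-2)) = -10/7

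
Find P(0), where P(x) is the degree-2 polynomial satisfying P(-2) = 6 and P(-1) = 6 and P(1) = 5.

Evaluate each Lagrange basis at x = 0:
L_0(0) = (1)·(-1)/[(-1)·(-3)] = -1/3
L_1(0) = (2)·(-1)/[(1)·(-2)] = 1
L_2(0) = (2)·(1)/[(3)·(2)] = 1/3
Sum: 6·(-1/3) + 6·(1) + 5·(1/3) = 17/3

17/3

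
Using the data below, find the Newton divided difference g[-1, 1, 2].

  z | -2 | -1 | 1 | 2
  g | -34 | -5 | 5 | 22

g[-1,1] = (5 - (-5)) / (1 - (-1)) = 5
g[1,2] = (22 - 5) / (2 - 1) = 17
g[-1,1,2] = (17 - 5) / (2 - (-1)) = 4

4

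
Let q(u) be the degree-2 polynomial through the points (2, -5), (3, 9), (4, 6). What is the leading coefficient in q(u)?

L_0(u) = (u - 3)(u - 4) / [2] = (1/2)u^2 - (7/2)u + 6
L_1(u) = (u - 2)(u - 4) / [-1] = -u^2 + 6u - 8
L_2(u) = (u - 2)(u - 3) / [2] = (1/2)u^2 - (5/2)u + 3
q(u) = (-5)·L_0 + 9·L_1 + 6·L_2
Only the coefficient of u^2 is needed; take it from each L_i and combine:
(-5)·(1/2) + 9·(-1) + 6·(1/2) = -17/2

-17/2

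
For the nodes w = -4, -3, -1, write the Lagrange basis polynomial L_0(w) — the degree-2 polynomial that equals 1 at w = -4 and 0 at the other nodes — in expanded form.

L_0(w) = (w + 3)(w + 1) / [(-1)·(-3)]
       = (w^2 + 4w + 3) / (3)

L_0(w) = (1/3)w^2 + (4/3)w + 1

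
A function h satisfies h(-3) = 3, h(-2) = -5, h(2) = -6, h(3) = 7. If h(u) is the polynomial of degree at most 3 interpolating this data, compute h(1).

L_0(1) = (3)·(-1)·(-2)/[(-1)·(-5)·(-6)] = -1/5
L_1(1) = (4)·(-1)·(-2)/[(1)·(-4)·(-5)] = 2/5
L_2(1) = (4)·(3)·(-2)/[(5)·(4)·(-1)] = 6/5
L_3(1) = (4)·(3)·(-1)/[(6)·(5)·(1)] = -2/5
Sum: 3·(-1/5) + (-5)·(2/5) + (-6)·(6/5) + 7·(-2/5) = -63/5

-63/5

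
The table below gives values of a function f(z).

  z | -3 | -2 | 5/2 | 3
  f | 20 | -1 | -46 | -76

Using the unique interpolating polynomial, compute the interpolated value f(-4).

71

Using Newton's divided-difference form:
f[-3,-2] = (-1 - 20) / (-2 - (-3)) = -21
f[-2,5/2] = (-46 - (-1)) / (5/2 - (-2)) = -10
f[5/2,3] = (-76 - (-46)) / (3 - 5/2) = -60
f[-3,-2,5/2] = (-10 - (-21)) / (5/2 - (-3)) = 2
f[-2,5/2,3] = (-60 - (-10)) / (3 - (-2)) = -10
f[-3,-2,5/2,3] = (-10 - 2) / (3 - (-3)) = -2
f(-4) = 20 + (-21)·(-1) + 2·(-1)·(-2) + (-2)·(-1)·(-2)·(-13/2) = 71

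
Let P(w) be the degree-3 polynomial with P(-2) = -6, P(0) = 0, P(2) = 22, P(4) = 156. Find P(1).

3

L_0(1) = (1)·(-1)·(-3)/[(-2)·(-4)·(-6)] = -1/16
L_1(1) = (3)·(-1)·(-3)/[(2)·(-2)·(-4)] = 9/16
L_2(1) = (3)·(1)·(-3)/[(4)·(2)·(-2)] = 9/16
L_3(1) = (3)·(1)·(-1)/[(6)·(4)·(2)] = -1/16
Sum: (-6)·(-1/16) + 0 + 22·(9/16) + 156·(-1/16) = 3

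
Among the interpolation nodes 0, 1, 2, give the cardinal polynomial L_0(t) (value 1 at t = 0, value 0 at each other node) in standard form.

L_0(t) = (1/2)t^2 - (3/2)t + 1

L_0(t) = (t - 1)(t - 2) / [(-1)·(-2)]
       = (t^2 - 3t + 2) / (2)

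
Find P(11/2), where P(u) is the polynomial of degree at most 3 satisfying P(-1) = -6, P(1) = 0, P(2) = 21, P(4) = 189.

Evaluate each Lagrange basis at u = 11/2:
L_0(11/2) = (9/2)·(7/2)·(3/2)/[(-2)·(-3)·(-5)] = -63/80
L_1(11/2) = (13/2)·(7/2)·(3/2)/[(2)·(-1)·(-3)] = 91/16
L_2(11/2) = (13/2)·(9/2)·(3/2)/[(3)·(1)·(-2)] = -117/16
L_3(11/2) = (13/2)·(9/2)·(7/2)/[(5)·(3)·(2)] = 273/80
Sum: (-6)·(-63/80) + 0 + 21·(-117/16) + 189·(273/80) = 3969/8

3969/8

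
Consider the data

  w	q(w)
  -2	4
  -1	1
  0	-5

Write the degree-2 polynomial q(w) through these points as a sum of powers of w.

q(w) = -(3/2)w^2 - (15/2)w - 5

Build the Lagrange basis polynomials:
L_0(w) = (w + 1)w / [2] = (1/2)w^2 + (1/2)w
L_1(w) = (w + 2)w / [-1] = -w^2 - 2w
L_2(w) = (w + 2)(w + 1) / [2] = (1/2)w^2 + (3/2)w + 1
q(w) = 4·L_0 + 1·L_1 + (-5)·L_2
  4·L_0(w) = 2w^2 + 2w
  1·L_1(w) = -w^2 - 2w
  (-5)·L_2(w) = -(5/2)w^2 - (15/2)w - 5
Adding term by term: -(3/2)w^2 - (15/2)w - 5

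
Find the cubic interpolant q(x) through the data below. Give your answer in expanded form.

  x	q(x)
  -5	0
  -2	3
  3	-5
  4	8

q(x) = (331/1080)x^3 + (973/1080)x^2 - (2509/540)x - 67/9

Newton's divided differences:
q[-5,-2] = (3 - 0) / (-2 - (-5)) = 1
q[-2,3] = (-5 - 3) / (3 - (-2)) = -8/5
q[3,4] = (8 - (-5)) / (4 - 3) = 13
q[-5,-2,3] = (-8/5 - 1) / (3 - (-5)) = -13/40
q[-2,3,4] = (13 - (-8/5)) / (4 - (-2)) = 73/30
q[-5,-2,3,4] = (73/30 - (-13/40)) / (4 - (-5)) = 331/1080
q(x) = 1·(x + 5) + (-13/40)·(x + 5)(x + 2) + (331/1080)·(x + 5)(x + 2)(x - 3)
Expanding: q(x) = (331/1080)x^3 + (973/1080)x^2 - (2509/540)x - 67/9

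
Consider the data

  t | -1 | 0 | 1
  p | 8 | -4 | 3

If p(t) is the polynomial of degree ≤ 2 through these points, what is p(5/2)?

Evaluate each Lagrange basis at t = 5/2:
L_0(5/2) = (5/2)·(3/2)/[(-1)·(-2)] = 15/8
L_1(5/2) = (7/2)·(3/2)/[(1)·(-1)] = -21/4
L_2(5/2) = (7/2)·(5/2)/[(2)·(1)] = 35/8
Sum: 8·(15/8) + (-4)·(-21/4) + 3·(35/8) = 393/8

393/8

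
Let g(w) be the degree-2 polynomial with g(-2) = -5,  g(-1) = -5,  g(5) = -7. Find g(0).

Using Newton's divided-difference form:
g[-2,-1] = (-5 - (-5)) / (-1 - (-2)) = 0
g[-1,5] = (-7 - (-5)) / (5 - (-1)) = -1/3
g[-2,-1,5] = (-1/3 - 0) / (5 - (-2)) = -1/21
g(0) = -5 + 0·(2) + (-1/21)·(2)·(1) = -107/21

-107/21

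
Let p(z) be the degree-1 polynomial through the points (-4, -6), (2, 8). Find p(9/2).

Evaluate each Lagrange basis at z = 9/2:
L_0(9/2) = (5/2)/[(-6)] = -5/12
L_1(9/2) = (17/2)/[(6)] = 17/12
Sum: (-6)·(-5/12) + 8·(17/12) = 83/6

83/6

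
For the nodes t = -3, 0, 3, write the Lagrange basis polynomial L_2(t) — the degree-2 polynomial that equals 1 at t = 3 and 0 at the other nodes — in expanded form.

L_2(t) = (t + 3)t / [(6)·(3)]
       = (t^2 + 3t) / (18)

L_2(t) = (1/18)t^2 + (1/6)t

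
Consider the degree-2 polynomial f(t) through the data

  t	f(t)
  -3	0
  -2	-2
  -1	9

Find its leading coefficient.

The leading coefficient equals the top divided difference f[-3,-2,-1].
f[-3,-2] = (-2 - 0) / (-2 - (-3)) = -2
f[-2,-1] = (9 - (-2)) / (-1 - (-2)) = 11
f[-3,-2,-1] = (11 - (-2)) / (-1 - (-3)) = 13/2

13/2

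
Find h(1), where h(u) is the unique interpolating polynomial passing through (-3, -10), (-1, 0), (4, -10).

L_0(1) = (2)·(-3)/[(-2)·(-7)] = -3/7
L_1(1) = (4)·(-3)/[(2)·(-5)] = 6/5
L_2(1) = (4)·(2)/[(7)·(5)] = 8/35
Sum: (-10)·(-3/7) + 0 + (-10)·(8/35) = 2

2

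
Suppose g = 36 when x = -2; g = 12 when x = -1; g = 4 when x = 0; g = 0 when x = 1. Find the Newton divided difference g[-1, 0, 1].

g[-1,0] = (4 - 12) / (0 - (-1)) = -8
g[0,1] = (0 - 4) / (1 - 0) = -4
g[-1,0,1] = (-4 - (-8)) / (1 - (-1)) = 2

2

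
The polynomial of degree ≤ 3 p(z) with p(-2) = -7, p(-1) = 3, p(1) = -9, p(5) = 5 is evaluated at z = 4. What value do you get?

-253/14

Evaluate each Lagrange basis at z = 4:
L_0(4) = (5)·(3)·(-1)/[(-1)·(-3)·(-7)] = 5/7
L_1(4) = (6)·(3)·(-1)/[(1)·(-2)·(-6)] = -3/2
L_2(4) = (6)·(5)·(-1)/[(3)·(2)·(-4)] = 5/4
L_3(4) = (6)·(5)·(3)/[(7)·(6)·(4)] = 15/28
Sum: (-7)·(5/7) + 3·(-3/2) + (-9)·(5/4) + 5·(15/28) = -253/14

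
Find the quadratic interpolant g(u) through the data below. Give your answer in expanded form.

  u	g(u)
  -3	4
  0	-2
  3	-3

g(u) = (5/18)u^2 - (7/6)u - 2

Build the Lagrange basis polynomials:
L_0(u) = u(u - 3) / [18] = (1/18)u^2 - (1/6)u
L_1(u) = (u + 3)(u - 3) / [-9] = -(1/9)u^2 + 1
L_2(u) = (u + 3)u / [18] = (1/18)u^2 + (1/6)u
g(u) = 4·L_0 + (-2)·L_1 + (-3)·L_2
  4·L_0(u) = (2/9)u^2 - (2/3)u
  (-2)·L_1(u) = (2/9)u^2 - 2
  (-3)·L_2(u) = -(1/6)u^2 - (1/2)u
Adding term by term: (5/18)u^2 - (7/6)u - 2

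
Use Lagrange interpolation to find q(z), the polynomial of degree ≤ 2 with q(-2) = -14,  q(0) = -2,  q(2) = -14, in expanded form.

q(z) = -3z^2 - 2

L_0(z) = z(z - 2) / [8] = (1/8)z^2 - (1/4)z
L_1(z) = (z + 2)(z - 2) / [-4] = -(1/4)z^2 + 1
L_2(z) = (z + 2)z / [8] = (1/8)z^2 + (1/4)z
q(z) = (-14)·L_0 + (-2)·L_1 + (-14)·L_2
  (-14)·L_0(z) = -(7/4)z^2 + (7/2)z
  (-2)·L_1(z) = (1/2)z^2 - 2
  (-14)·L_2(z) = -(7/4)z^2 - (7/2)z
Adding term by term: -3z^2 - 2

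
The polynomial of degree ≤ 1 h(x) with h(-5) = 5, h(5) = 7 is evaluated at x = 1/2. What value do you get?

61/10

Evaluate each Lagrange basis at x = 1/2:
L_0(1/2) = (-9/2)/[(-10)] = 9/20
L_1(1/2) = (11/2)/[(10)] = 11/20
Sum: 5·(9/20) + 7·(11/20) = 61/10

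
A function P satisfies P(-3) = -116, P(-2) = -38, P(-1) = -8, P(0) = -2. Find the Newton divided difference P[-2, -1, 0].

P[-2,-1] = (-8 - (-38)) / (-1 - (-2)) = 30
P[-1,0] = (-2 - (-8)) / (0 - (-1)) = 6
P[-2,-1,0] = (6 - 30) / (0 - (-2)) = -12

-12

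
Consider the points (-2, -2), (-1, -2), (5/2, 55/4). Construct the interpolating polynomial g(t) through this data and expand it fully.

g(t) = t^2 + 3t

Newton's divided differences:
g[-2,-1] = (-2 - (-2)) / (-1 - (-2)) = 0
g[-1,5/2] = (55/4 - (-2)) / (5/2 - (-1)) = 9/2
g[-2,-1,5/2] = (9/2 - 0) / (5/2 - (-2)) = 1
g(t) = -2 + 1·(t + 2)(t + 1)
Expanding: g(t) = t^2 + 3t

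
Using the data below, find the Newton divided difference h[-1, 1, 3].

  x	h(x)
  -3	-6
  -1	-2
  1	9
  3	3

h[-1,1] = (9 - (-2)) / (1 - (-1)) = 11/2
h[1,3] = (3 - 9) / (3 - 1) = -3
h[-1,1,3] = (-3 - 11/2) / (3 - (-1)) = -17/8

-17/8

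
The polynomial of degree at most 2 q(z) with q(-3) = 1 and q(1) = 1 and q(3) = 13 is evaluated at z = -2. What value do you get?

-2

L_0(-2) = (-3)·(-5)/[(-4)·(-6)] = 5/8
L_1(-2) = (1)·(-5)/[(4)·(-2)] = 5/8
L_2(-2) = (1)·(-3)/[(6)·(2)] = -1/4
Sum: 1·(5/8) + 1·(5/8) + 13·(-1/4) = -2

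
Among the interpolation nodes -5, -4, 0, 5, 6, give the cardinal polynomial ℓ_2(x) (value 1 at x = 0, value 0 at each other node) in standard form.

ℓ_2(x) = (x + 5)(x + 4)(x - 5)(x - 6) / [(5)·(4)·(-5)·(-6)]
       = (x^4 - 2x^3 - 49x^2 + 50x + 600) / (600)

ℓ_2(x) = (1/600)x^4 - (1/300)x^3 - (49/600)x^2 + (1/12)x + 1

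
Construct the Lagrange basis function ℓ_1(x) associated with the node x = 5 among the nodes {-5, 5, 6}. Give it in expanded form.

ℓ_1(x) = (x + 5)(x - 6) / [(10)·(-1)]
       = (x^2 - x - 30) / (-10)

ℓ_1(x) = -(1/10)x^2 + (1/10)x + 3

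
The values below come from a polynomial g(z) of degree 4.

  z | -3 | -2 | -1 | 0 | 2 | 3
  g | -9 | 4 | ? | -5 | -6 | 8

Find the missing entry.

The 5 known values determine g uniquely (degree ≤ 4).
Evaluate each Lagrange basis at z = -1:
L_0(-1) = (1)·(-1)·(-3)·(-4)/[(-1)·(-3)·(-5)·(-6)] = -2/15
L_1(-1) = (2)·(-1)·(-3)·(-4)/[(1)·(-2)·(-4)·(-5)] = 3/5
L_2(-1) = (2)·(1)·(-3)·(-4)/[(3)·(2)·(-2)·(-3)] = 2/3
L_3(-1) = (2)·(1)·(-1)·(-4)/[(5)·(4)·(2)·(-1)] = -1/5
L_4(-1) = (2)·(1)·(-1)·(-3)/[(6)·(5)·(3)·(1)] = 1/15
Sum: (-9)·(-2/15) + 4·(3/5) + (-5)·(2/3) + (-6)·(-1/5) + 8·(1/15) = 2

2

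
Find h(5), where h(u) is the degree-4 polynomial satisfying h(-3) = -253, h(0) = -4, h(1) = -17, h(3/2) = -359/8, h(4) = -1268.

Evaluate each Lagrange basis at u = 5:
L_0(5) = (5)·(4)·(7/2)·(1)/[(-3)·(-4)·(-9/2)·(-7)] = 5/27
L_1(5) = (8)·(4)·(7/2)·(1)/[(3)·(-1)·(-3/2)·(-4)] = -56/9
L_2(5) = (8)·(5)·(7/2)·(1)/[(4)·(1)·(-1/2)·(-3)] = 70/3
L_3(5) = (8)·(5)·(4)·(1)/[(9/2)·(3/2)·(1/2)·(-5/2)] = -512/27
L_4(5) = (8)·(5)·(4)·(7/2)/[(7)·(4)·(3)·(5/2)] = 8/3
Sum: (-253)·(5/27) + (-4)·(-56/9) + (-17)·(70/3) + (-359/8)·(-512/27) + (-1268)·(8/3) = -2949

-2949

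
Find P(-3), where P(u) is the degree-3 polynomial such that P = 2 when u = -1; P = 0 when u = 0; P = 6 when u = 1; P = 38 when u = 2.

Using Newton's divided-difference form:
P[-1,0] = (0 - 2) / (0 - (-1)) = -2
P[0,1] = (6 - 0) / (1 - 0) = 6
P[1,2] = (38 - 6) / (2 - 1) = 32
P[-1,0,1] = (6 - (-2)) / (1 - (-1)) = 4
P[0,1,2] = (32 - 6) / (2 - 0) = 13
P[-1,0,1,2] = (13 - 4) / (2 - (-1)) = 3
P(-3) = 2 + (-2)·(-2) + 4·(-2)·(-3) + 3·(-2)·(-3)·(-4) = -42

-42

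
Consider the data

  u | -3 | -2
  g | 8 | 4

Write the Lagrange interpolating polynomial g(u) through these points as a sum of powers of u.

Build the Lagrange basis polynomials:
L_0(u) = (u + 2) / [-1] = -u - 2
L_1(u) = (u + 3) / [1] = u + 3
g(u) = 8·L_0 + 4·L_1
  8·L_0(u) = -8u - 16
  4·L_1(u) = 4u + 12
Adding term by term: -4u - 4

g(u) = -4u - 4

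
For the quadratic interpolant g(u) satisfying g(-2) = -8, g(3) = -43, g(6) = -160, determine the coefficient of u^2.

Build the Lagrange basis polynomials:
L_0(u) = (u - 3)(u - 6) / [40] = (1/40)u^2 - (9/40)u + 9/20
L_1(u) = (u + 2)(u - 6) / [-15] = -(1/15)u^2 + (4/15)u + 4/5
L_2(u) = (u + 2)(u - 3) / [24] = (1/24)u^2 - (1/24)u - 1/4
g(u) = (-8)·L_0 + (-43)·L_1 + (-160)·L_2
Only the coefficient of u^2 is needed; take it from each L_i and combine:
(-8)·(1/40) + (-43)·(-1/15) + (-160)·(1/24) = -4

-4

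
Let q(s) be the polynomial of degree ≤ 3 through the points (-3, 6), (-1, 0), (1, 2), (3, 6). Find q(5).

L_0(5) = (6)·(4)·(2)/[(-2)·(-4)·(-6)] = -1
L_1(5) = (8)·(4)·(2)/[(2)·(-2)·(-4)] = 4
L_2(5) = (8)·(6)·(2)/[(4)·(2)·(-2)] = -6
L_3(5) = (8)·(6)·(4)/[(6)·(4)·(2)] = 4
Sum: 6·(-1) + 0 + 2·(-6) + 6·(4) = 6

6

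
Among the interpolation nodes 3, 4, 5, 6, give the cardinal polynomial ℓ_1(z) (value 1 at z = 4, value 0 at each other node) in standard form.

ℓ_1(z) = (z - 3)(z - 5)(z - 6) / [(1)·(-1)·(-2)]
       = (z^3 - 14z^2 + 63z - 90) / (2)

ℓ_1(z) = (1/2)z^3 - 7z^2 + (63/2)z - 45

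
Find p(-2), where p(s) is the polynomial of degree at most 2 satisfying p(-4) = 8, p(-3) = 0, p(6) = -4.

-292/45

Evaluate each Lagrange basis at s = -2:
L_0(-2) = (1)·(-8)/[(-1)·(-10)] = -4/5
L_1(-2) = (2)·(-8)/[(1)·(-9)] = 16/9
L_2(-2) = (2)·(1)/[(10)·(9)] = 1/45
Sum: 8·(-4/5) + 0 + (-4)·(1/45) = -292/45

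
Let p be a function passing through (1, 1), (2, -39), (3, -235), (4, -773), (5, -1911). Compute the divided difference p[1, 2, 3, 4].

-31

p[1,2] = (-39 - 1) / (2 - 1) = -40
p[2,3] = (-235 - (-39)) / (3 - 2) = -196
p[3,4] = (-773 - (-235)) / (4 - 3) = -538
p[1,2,3] = (-196 - (-40)) / (3 - 1) = -78
p[2,3,4] = (-538 - (-196)) / (4 - 2) = -171
p[1,2,3,4] = (-171 - (-78)) / (4 - 1) = -31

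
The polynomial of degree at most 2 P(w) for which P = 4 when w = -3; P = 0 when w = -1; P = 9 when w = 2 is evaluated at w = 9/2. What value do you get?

121/4

Using Newton's divided-difference form:
P[-3,-1] = (0 - 4) / (-1 - (-3)) = -2
P[-1,2] = (9 - 0) / (2 - (-1)) = 3
P[-3,-1,2] = (3 - (-2)) / (2 - (-3)) = 1
P(9/2) = 4 + (-2)·(15/2) + 1·(15/2)·(11/2) = 121/4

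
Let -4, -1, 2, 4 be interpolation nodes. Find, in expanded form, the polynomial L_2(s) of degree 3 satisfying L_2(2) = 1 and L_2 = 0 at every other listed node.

L_2(s) = (s + 4)(s + 1)(s - 4) / [(6)·(3)·(-2)]
       = (s^3 + s^2 - 16s - 16) / (-36)

L_2(s) = -(1/36)s^3 - (1/36)s^2 + (4/9)s + 4/9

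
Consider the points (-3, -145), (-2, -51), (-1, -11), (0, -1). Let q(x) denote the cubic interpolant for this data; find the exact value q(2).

Evaluate each Lagrange basis at x = 2:
L_0(2) = (4)·(3)·(2)/[(-1)·(-2)·(-3)] = -4
L_1(2) = (5)·(3)·(2)/[(1)·(-1)·(-2)] = 15
L_2(2) = (5)·(4)·(2)/[(2)·(1)·(-1)] = -20
L_3(2) = (5)·(4)·(3)/[(3)·(2)·(1)] = 10
Sum: (-145)·(-4) + (-51)·(15) + (-11)·(-20) + (-1)·(10) = 25

25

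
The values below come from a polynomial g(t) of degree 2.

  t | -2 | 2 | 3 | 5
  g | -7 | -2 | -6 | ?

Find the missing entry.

The 3 known values determine g uniquely (degree ≤ 2).
L_0(5) = (3)·(2)/[(-4)·(-5)] = 3/10
L_1(5) = (7)·(2)/[(4)·(-1)] = -7/2
L_2(5) = (7)·(3)/[(5)·(1)] = 21/5
Sum: (-7)·(3/10) + (-2)·(-7/2) + (-6)·(21/5) = -203/10

-203/10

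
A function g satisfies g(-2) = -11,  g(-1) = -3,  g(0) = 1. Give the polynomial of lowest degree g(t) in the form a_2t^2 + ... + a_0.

L_0(t) = (t + 1)t / [2] = (1/2)t^2 + (1/2)t
L_1(t) = (t + 2)t / [-1] = -t^2 - 2t
L_2(t) = (t + 2)(t + 1) / [2] = (1/2)t^2 + (3/2)t + 1
g(t) = (-11)·L_0 + (-3)·L_1 + 1·L_2
  (-11)·L_0(t) = -(11/2)t^2 - (11/2)t
  (-3)·L_1(t) = 3t^2 + 6t
  1·L_2(t) = (1/2)t^2 + (3/2)t + 1
Adding term by term: -2t^2 + 2t + 1

g(t) = -2t^2 + 2t + 1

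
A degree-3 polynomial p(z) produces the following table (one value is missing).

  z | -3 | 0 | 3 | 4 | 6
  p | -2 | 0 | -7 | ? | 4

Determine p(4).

The 4 known values determine p uniquely (degree ≤ 3).
L_0(4) = (4)·(1)·(-2)/[(-3)·(-6)·(-9)] = 4/81
L_1(4) = (7)·(1)·(-2)/[(3)·(-3)·(-6)] = -7/27
L_2(4) = (7)·(4)·(-2)/[(6)·(3)·(-3)] = 28/27
L_3(4) = (7)·(4)·(1)/[(9)·(6)·(3)] = 14/81
Sum: (-2)·(4/81) + 0 + (-7)·(28/27) + 4·(14/81) = -20/3

-20/3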